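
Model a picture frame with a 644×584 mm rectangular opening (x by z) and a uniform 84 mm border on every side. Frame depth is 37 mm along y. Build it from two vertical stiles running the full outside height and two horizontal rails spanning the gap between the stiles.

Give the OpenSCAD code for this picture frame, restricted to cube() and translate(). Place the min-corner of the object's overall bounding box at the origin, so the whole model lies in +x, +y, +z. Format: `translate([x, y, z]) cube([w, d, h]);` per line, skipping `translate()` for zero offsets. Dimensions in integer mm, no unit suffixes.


cube([84, 37, 752]);
translate([728, 0, 0]) cube([84, 37, 752]);
translate([84, 0, 0]) cube([644, 37, 84]);
translate([84, 0, 668]) cube([644, 37, 84]);


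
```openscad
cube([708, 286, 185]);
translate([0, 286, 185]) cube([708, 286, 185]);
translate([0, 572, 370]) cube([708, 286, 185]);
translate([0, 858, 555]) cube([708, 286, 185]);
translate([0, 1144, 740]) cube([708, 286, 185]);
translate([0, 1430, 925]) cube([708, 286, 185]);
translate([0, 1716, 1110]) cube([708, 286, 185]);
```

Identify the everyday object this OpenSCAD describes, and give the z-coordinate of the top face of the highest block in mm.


A staircase. The total rise is 1295 mm.

7 identical blocks, each offset up and back from the previous — a staircase. Each step is 185 mm tall and there are 7 of them, so the total rise is 7 × 185 = 1295 mm.


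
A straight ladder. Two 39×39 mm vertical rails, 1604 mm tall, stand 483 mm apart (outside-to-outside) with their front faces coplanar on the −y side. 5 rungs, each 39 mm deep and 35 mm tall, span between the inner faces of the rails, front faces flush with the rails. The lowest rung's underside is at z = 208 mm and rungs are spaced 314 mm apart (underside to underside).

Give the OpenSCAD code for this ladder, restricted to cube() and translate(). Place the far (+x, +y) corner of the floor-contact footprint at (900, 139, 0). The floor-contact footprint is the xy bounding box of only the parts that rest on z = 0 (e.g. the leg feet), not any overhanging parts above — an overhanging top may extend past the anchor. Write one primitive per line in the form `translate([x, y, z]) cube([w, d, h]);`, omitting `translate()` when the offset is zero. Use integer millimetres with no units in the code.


// rung span = 483 - 2*39 = 405
// rung[k] z = 208 + k*314
translate([417, 100, 0]) cube([39, 39, 1604]);
translate([861, 100, 0]) cube([39, 39, 1604]);
translate([456, 100, 208]) cube([405, 39, 35]);
translate([456, 100, 522]) cube([405, 39, 35]);
translate([456, 100, 836]) cube([405, 39, 35]);
translate([456, 100, 1150]) cube([405, 39, 35]);
translate([456, 100, 1464]) cube([405, 39, 35]);


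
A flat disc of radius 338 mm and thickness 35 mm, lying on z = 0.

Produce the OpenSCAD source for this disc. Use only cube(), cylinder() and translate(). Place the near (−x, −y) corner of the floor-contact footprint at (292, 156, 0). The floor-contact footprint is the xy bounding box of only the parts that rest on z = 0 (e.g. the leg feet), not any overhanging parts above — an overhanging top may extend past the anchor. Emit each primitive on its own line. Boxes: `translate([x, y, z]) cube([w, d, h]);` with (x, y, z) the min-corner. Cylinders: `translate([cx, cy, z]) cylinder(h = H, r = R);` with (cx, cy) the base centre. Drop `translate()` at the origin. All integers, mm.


translate([630, 494, 0]) cylinder(h = 35, r = 338);


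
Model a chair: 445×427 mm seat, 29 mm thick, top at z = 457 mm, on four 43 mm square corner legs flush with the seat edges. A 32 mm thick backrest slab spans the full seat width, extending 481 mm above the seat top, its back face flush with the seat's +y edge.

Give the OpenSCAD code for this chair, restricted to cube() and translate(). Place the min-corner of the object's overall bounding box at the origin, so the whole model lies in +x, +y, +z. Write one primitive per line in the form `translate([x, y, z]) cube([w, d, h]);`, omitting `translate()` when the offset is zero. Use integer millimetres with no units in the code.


translate([0, 0, 428]) cube([445, 427, 29]);
cube([43, 43, 428]);
translate([402, 0, 0]) cube([43, 43, 428]);
translate([0, 384, 0]) cube([43, 43, 428]);
translate([402, 384, 0]) cube([43, 43, 428]);
translate([0, 395, 457]) cube([445, 32, 481]);


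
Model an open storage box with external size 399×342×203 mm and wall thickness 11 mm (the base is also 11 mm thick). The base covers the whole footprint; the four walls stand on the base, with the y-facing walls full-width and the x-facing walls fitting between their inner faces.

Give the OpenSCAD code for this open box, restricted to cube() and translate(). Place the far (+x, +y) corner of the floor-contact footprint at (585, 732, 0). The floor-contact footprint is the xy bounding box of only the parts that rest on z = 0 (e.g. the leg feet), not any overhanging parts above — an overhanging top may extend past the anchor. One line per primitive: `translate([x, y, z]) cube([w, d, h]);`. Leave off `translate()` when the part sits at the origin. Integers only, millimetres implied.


translate([186, 390, 0]) cube([399, 342, 11]);
translate([186, 390, 11]) cube([399, 11, 192]);
translate([186, 721, 11]) cube([399, 11, 192]);
translate([186, 401, 11]) cube([11, 320, 192]);
translate([574, 401, 11]) cube([11, 320, 192]);


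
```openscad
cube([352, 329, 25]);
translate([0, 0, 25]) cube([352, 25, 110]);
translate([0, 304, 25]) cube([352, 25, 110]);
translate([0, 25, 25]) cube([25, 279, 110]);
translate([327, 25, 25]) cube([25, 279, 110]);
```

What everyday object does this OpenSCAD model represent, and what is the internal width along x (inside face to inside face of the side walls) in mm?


An open box. The internal width is 302 mm.

A 352×329 base slab with four walls standing on it — an open box. The base is 352 mm wide and the walls are 25 mm thick, so the internal width is 352 − 2 × 25 = 302 mm.


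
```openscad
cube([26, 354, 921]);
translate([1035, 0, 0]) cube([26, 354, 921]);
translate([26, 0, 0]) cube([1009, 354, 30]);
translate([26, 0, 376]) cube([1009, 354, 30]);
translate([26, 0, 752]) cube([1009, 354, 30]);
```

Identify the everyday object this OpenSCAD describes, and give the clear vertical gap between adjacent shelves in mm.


A bookshelf. The clear shelf gap is 346 mm.

Two tall side panels with 3 horizontal boards between them — a bookshelf. The first two shelf undersides are at z = 0 and z = 376; with shelf thickness 30, the clear gap is 376 − 0 − 30 = 346 mm.


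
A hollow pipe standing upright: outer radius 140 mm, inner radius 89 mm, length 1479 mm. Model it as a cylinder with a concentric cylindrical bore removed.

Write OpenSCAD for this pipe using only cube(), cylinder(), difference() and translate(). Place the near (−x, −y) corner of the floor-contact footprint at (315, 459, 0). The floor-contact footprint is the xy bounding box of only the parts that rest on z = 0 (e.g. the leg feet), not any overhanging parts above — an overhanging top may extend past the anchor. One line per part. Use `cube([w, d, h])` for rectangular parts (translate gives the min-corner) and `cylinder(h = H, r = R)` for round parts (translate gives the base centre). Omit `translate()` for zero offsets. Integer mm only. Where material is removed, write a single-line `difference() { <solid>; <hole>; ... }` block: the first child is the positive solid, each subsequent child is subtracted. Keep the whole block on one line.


difference() { translate([455, 599, 0]) cylinder(h = 1479, r = 140); translate([455, 599, 0]) cylinder(h = 1479, r = 89); }


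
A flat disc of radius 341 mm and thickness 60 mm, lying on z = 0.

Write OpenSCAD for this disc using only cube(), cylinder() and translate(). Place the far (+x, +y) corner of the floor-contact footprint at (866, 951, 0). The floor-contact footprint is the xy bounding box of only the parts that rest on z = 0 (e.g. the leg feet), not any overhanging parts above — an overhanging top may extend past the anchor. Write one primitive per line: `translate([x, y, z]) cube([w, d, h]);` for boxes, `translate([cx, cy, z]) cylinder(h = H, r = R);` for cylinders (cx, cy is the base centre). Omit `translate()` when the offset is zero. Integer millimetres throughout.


translate([525, 610, 0]) cylinder(h = 60, r = 341);


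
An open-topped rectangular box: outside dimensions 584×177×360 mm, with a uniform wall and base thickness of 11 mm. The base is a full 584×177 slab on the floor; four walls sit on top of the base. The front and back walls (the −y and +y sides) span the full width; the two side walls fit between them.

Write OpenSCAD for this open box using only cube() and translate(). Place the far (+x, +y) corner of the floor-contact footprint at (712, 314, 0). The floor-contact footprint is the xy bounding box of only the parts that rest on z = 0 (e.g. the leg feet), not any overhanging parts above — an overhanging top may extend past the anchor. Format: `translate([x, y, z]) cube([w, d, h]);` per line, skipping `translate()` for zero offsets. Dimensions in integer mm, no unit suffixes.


translate([128, 137, 0]) cube([584, 177, 11]);
translate([128, 137, 11]) cube([584, 11, 349]);
translate([128, 303, 11]) cube([584, 11, 349]);
translate([128, 148, 11]) cube([11, 155, 349]);
translate([701, 148, 11]) cube([11, 155, 349]);


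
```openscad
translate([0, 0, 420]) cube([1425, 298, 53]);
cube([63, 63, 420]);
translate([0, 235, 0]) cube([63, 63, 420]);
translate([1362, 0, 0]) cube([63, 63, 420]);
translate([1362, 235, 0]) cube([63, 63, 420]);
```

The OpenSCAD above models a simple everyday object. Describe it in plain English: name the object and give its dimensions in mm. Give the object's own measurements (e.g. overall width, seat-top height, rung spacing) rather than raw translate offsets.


A bench: a 1425×298 mm seat slab, 53 mm thick, top at z = 473 mm, on four 63×63 mm square legs flush with the seat corners and standing on z = 0.


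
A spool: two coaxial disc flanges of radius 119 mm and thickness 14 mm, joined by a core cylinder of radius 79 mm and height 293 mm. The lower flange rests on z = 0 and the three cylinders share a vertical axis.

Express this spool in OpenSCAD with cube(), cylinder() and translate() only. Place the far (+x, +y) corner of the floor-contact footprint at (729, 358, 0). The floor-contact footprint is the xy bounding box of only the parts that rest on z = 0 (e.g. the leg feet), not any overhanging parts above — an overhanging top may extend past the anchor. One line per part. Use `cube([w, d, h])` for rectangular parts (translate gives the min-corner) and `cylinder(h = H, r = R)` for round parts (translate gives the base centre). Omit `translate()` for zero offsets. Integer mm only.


translate([610, 239, 0]) cylinder(h = 14, r = 119);
translate([610, 239, 14]) cylinder(h = 293, r = 79);
translate([610, 239, 307]) cylinder(h = 14, r = 119);


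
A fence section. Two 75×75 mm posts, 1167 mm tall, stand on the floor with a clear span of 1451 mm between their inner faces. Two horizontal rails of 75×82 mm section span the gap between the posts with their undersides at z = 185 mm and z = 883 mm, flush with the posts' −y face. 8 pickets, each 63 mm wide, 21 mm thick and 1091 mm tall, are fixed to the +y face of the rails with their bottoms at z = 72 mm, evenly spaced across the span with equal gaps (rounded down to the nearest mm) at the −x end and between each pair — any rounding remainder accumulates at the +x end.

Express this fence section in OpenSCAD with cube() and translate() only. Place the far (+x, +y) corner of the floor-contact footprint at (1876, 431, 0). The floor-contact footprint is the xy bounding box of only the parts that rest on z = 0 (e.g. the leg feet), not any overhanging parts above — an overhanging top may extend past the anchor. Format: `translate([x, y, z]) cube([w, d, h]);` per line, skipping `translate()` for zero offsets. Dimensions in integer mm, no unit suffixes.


translate([275, 356, 0]) cube([75, 75, 1167]);
translate([1801, 356, 0]) cube([75, 75, 1167]);
translate([350, 356, 185]) cube([1451, 75, 82]);
translate([350, 356, 883]) cube([1451, 75, 82]);
translate([455, 431, 72]) cube([63, 21, 1091]);
translate([623, 431, 72]) cube([63, 21, 1091]);
translate([791, 431, 72]) cube([63, 21, 1091]);
translate([959, 431, 72]) cube([63, 21, 1091]);
translate([1127, 431, 72]) cube([63, 21, 1091]);
translate([1295, 431, 72]) cube([63, 21, 1091]);
translate([1463, 431, 72]) cube([63, 21, 1091]);
translate([1631, 431, 72]) cube([63, 21, 1091]);


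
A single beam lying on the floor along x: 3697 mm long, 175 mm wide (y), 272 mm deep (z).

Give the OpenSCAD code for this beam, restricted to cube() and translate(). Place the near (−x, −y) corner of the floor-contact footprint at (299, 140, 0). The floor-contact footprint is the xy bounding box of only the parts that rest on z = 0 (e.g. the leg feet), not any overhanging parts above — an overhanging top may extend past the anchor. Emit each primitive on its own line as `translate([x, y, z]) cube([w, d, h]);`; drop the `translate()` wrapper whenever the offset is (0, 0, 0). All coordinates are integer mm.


translate([299, 140, 0]) cube([3697, 175, 272]);


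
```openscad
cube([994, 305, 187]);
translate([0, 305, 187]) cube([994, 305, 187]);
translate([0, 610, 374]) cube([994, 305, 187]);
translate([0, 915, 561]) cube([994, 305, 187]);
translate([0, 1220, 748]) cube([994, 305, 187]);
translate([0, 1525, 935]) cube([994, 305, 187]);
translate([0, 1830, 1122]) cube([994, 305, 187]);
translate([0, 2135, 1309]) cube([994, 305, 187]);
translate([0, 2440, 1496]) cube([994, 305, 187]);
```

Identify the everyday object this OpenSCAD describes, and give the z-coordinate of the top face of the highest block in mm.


A staircase. The total rise is 1683 mm.

9 identical blocks, each offset up and back from the previous — a staircase. Each step is 187 mm tall and there are 9 of them, so the total rise is 9 × 187 = 1683 mm.


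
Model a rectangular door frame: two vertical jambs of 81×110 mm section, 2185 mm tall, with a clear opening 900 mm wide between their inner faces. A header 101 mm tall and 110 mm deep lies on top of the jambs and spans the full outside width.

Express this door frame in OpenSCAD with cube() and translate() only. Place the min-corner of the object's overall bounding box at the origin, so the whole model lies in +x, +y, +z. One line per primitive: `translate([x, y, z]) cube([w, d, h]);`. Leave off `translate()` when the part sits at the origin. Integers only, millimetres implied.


cube([81, 110, 2185]);
translate([981, 0, 0]) cube([81, 110, 2185]);
translate([0, 0, 2185]) cube([1062, 110, 101]);


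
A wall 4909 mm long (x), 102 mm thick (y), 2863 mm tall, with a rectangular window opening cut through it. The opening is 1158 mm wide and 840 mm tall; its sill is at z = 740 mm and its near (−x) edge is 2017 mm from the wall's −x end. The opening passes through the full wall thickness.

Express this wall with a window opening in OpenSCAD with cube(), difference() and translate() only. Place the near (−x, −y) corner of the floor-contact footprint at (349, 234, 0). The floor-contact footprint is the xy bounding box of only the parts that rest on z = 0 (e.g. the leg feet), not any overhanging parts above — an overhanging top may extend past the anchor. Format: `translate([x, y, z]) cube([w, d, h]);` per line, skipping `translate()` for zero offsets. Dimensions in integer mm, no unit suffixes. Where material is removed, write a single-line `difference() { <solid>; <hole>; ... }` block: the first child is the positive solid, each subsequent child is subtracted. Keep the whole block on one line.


difference() { translate([349, 234, 0]) cube([4909, 102, 2863]); translate([2366, 234, 740]) cube([1158, 102, 840]); }


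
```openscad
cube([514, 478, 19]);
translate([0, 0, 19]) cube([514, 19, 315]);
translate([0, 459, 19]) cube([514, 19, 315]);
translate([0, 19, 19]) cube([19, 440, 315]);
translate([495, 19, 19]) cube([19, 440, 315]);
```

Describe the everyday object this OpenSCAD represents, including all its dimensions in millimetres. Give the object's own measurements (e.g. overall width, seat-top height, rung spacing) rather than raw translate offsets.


An open-topped rectangular box: outside dimensions 514×478×334 mm, with a uniform wall and base thickness of 19 mm. The base is a full 514×478 slab on the floor; four walls sit on top of the base. The front and back walls (the −y and +y sides) span the full width; the two side walls fit between them.


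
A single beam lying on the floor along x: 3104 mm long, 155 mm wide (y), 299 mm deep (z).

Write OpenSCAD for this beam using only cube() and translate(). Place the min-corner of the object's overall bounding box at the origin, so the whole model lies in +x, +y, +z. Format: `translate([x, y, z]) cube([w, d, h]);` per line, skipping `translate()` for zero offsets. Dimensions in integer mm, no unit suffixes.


cube([3104, 155, 299]);


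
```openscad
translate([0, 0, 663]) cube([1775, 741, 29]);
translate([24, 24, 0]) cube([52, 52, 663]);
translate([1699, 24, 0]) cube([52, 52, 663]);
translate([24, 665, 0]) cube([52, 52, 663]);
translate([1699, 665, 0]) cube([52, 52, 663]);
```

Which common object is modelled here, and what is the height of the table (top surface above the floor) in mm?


A table. The table height is 692 mm.

A 1775×741×29 slab sits at z = 663 on four 52 mm square posts — a table. The top surface is at 663 + 29 = 692 mm.


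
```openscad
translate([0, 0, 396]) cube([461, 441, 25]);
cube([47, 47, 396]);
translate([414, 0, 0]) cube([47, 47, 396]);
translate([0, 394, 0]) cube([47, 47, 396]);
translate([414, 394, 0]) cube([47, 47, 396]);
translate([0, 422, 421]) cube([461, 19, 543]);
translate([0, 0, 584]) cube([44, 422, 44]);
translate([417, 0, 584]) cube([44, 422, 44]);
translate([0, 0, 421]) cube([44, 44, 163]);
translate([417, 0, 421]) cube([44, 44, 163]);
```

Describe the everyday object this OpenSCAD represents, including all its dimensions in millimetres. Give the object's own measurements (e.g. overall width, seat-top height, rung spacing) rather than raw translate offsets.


A chair. The seat is a 461×441×25 mm slab with its top at z = 421 mm, on four 47×47 mm corner legs (flush with the seat edges, standing on z = 0). A flat backrest 19 mm thick, 543 mm tall, spans the full seat width and rises from the seat top along its +y edge, rear face flush with the rear of the seat. Two armrests of 44×44 mm section run along each side from the seat's front edge to the front of the backrest, top faces 207 mm above the seat top and outer faces flush with the seat's x-edges; a 44×44 mm post under the front of each armrest stands on the seat at the front corner.


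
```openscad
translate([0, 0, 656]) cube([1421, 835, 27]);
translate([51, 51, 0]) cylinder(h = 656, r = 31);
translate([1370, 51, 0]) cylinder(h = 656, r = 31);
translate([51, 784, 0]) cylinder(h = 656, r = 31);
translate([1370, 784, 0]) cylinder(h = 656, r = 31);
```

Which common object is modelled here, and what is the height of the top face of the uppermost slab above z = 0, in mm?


A table. The table height is 683 mm.

A 1421×835×27 slab sits at z = 656 on four Ø62 mm round legs — a table. The top surface is at 656 + 27 = 683 mm.


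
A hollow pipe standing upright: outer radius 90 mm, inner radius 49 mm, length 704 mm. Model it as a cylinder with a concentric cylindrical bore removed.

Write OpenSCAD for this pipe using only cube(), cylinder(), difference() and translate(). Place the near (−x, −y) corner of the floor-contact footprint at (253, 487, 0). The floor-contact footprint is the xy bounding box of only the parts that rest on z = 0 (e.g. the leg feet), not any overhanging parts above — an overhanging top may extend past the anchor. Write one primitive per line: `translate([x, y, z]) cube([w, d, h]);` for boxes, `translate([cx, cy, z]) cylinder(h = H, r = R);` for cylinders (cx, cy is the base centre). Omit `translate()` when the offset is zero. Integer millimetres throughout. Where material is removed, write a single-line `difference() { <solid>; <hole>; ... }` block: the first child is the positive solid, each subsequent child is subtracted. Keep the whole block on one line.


difference() { translate([343, 577, 0]) cylinder(h = 704, r = 90); translate([343, 577, 0]) cylinder(h = 704, r = 49); }


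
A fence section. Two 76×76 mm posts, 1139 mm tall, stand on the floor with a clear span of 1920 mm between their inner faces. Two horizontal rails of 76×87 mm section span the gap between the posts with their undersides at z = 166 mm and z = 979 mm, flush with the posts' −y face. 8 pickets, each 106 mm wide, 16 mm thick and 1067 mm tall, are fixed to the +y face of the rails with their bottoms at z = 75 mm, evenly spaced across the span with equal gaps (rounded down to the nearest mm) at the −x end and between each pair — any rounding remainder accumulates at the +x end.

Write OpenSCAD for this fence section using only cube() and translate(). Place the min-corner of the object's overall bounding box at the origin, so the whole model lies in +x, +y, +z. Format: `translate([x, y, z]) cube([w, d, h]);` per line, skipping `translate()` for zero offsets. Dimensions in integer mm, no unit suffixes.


cube([76, 76, 1139]);
translate([1996, 0, 0]) cube([76, 76, 1139]);
translate([76, 0, 166]) cube([1920, 76, 87]);
translate([76, 0, 979]) cube([1920, 76, 87]);
translate([195, 76, 75]) cube([106, 16, 1067]);
translate([420, 76, 75]) cube([106, 16, 1067]);
translate([645, 76, 75]) cube([106, 16, 1067]);
translate([870, 76, 75]) cube([106, 16, 1067]);
translate([1095, 76, 75]) cube([106, 16, 1067]);
translate([1320, 76, 75]) cube([106, 16, 1067]);
translate([1545, 76, 75]) cube([106, 16, 1067]);
translate([1770, 76, 75]) cube([106, 16, 1067]);


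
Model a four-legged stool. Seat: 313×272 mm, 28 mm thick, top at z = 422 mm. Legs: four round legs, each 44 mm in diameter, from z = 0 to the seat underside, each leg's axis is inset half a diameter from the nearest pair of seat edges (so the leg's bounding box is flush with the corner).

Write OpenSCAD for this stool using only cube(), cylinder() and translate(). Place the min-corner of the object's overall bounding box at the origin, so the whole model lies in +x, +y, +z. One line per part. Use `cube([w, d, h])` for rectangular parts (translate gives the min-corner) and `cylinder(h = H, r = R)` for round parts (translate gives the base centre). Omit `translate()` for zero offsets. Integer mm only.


// leg_h = 422 - 28 = 394
translate([0, 0, 394]) cube([313, 272, 28]);
translate([22, 22, 0]) cylinder(h = 394, r = 22);
translate([291, 22, 0]) cylinder(h = 394, r = 22);
translate([22, 250, 0]) cylinder(h = 394, r = 22);
translate([291, 250, 0]) cylinder(h = 394, r = 22);


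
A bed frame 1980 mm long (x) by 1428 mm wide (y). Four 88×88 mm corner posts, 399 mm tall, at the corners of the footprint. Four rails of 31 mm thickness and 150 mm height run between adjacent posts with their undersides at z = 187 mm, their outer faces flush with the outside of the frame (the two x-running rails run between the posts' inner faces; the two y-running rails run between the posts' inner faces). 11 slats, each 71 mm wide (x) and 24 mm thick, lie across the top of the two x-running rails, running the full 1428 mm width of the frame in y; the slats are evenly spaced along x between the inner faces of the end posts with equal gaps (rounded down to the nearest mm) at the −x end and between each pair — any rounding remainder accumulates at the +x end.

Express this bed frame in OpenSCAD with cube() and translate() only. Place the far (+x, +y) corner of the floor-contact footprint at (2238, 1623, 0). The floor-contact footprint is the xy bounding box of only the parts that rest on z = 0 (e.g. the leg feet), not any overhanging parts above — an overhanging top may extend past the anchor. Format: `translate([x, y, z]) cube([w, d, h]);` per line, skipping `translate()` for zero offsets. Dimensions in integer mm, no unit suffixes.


// slat z = rail_z + rail_h = 187 + 150 = 337
// slat gap = ⌊(1804 − 11·71) / 12⌋ = 85
translate([258, 195, 0]) cube([88, 88, 399]);
translate([258, 1535, 0]) cube([88, 88, 399]);
translate([2150, 195, 0]) cube([88, 88, 399]);
translate([2150, 1535, 0]) cube([88, 88, 399]);
translate([346, 195, 187]) cube([1804, 31, 150]);
translate([346, 1592, 187]) cube([1804, 31, 150]);
translate([258, 283, 187]) cube([31, 1252, 150]);
translate([2207, 283, 187]) cube([31, 1252, 150]);
translate([431, 195, 337]) cube([71, 1428, 24]);
translate([587, 195, 337]) cube([71, 1428, 24]);
translate([743, 195, 337]) cube([71, 1428, 24]);
translate([899, 195, 337]) cube([71, 1428, 24]);
translate([1055, 195, 337]) cube([71, 1428, 24]);
translate([1211, 195, 337]) cube([71, 1428, 24]);
translate([1367, 195, 337]) cube([71, 1428, 24]);
translate([1523, 195, 337]) cube([71, 1428, 24]);
translate([1679, 195, 337]) cube([71, 1428, 24]);
translate([1835, 195, 337]) cube([71, 1428, 24]);
translate([1991, 195, 337]) cube([71, 1428, 24]);


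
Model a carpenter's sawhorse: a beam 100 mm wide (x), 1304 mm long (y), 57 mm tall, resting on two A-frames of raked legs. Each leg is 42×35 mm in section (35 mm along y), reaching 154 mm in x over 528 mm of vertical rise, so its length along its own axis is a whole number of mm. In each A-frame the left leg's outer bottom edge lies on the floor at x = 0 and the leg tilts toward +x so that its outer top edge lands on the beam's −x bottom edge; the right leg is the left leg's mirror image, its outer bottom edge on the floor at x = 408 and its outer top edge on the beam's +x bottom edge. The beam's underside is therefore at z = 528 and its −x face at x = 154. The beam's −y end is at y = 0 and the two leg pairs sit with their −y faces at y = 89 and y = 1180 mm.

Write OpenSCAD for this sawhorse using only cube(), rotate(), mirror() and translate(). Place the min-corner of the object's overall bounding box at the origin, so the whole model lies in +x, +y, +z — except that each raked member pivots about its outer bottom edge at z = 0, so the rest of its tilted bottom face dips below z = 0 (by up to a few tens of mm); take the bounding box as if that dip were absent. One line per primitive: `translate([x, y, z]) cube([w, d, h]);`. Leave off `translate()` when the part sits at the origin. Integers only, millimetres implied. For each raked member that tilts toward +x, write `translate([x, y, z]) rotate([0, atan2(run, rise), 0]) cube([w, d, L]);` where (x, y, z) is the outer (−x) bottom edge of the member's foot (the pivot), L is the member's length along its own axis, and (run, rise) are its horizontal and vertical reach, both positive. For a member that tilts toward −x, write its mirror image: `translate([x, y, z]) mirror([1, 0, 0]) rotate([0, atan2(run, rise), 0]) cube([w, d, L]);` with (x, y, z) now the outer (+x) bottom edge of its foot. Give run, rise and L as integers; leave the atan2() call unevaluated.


// leg length = √(154² + 528²) = 550
// right-leg outer foot x = 2·154 + 100 = 408
// beam min-corner = (154, 0, 528)
translate([154, 0, 528]) cube([100, 1304, 57]);
translate([0, 89, 0]) rotate([0, atan2(154, 528), 0]) cube([42, 35, 550]);
translate([408, 89, 0]) mirror([1, 0, 0]) rotate([0, atan2(154, 528), 0]) cube([42, 35, 550]);
translate([0, 1180, 0]) rotate([0, atan2(154, 528), 0]) cube([42, 35, 550]);
translate([408, 1180, 0]) mirror([1, 0, 0]) rotate([0, atan2(154, 528), 0]) cube([42, 35, 550]);


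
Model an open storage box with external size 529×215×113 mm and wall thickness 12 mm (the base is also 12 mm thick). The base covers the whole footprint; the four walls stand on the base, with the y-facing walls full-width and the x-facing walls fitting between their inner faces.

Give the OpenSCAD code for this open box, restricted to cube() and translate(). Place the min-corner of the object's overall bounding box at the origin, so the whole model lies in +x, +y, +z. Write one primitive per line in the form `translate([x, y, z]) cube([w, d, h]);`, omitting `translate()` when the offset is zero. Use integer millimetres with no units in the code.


cube([529, 215, 12]);
translate([0, 0, 12]) cube([529, 12, 101]);
translate([0, 203, 12]) cube([529, 12, 101]);
translate([0, 12, 12]) cube([12, 191, 101]);
translate([517, 12, 12]) cube([12, 191, 101]);


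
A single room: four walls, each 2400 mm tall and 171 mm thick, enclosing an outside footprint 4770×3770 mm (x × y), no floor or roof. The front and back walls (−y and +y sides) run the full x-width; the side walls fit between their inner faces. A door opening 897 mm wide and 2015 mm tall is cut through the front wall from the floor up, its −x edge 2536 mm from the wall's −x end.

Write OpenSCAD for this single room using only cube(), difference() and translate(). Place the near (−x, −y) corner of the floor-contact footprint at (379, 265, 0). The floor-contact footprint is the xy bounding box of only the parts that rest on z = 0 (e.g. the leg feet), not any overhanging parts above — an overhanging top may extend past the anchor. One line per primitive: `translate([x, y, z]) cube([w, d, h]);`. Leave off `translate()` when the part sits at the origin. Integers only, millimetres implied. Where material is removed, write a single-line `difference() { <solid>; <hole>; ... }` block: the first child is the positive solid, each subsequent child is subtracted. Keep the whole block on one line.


difference() { translate([379, 265, 0]) cube([4770, 171, 2400]); translate([2915, 265, 0]) cube([897, 171, 2015]); }
translate([379, 3864, 0]) cube([4770, 171, 2400]);
translate([379, 436, 0]) cube([171, 3428, 2400]);
translate([4978, 436, 0]) cube([171, 3428, 2400]);


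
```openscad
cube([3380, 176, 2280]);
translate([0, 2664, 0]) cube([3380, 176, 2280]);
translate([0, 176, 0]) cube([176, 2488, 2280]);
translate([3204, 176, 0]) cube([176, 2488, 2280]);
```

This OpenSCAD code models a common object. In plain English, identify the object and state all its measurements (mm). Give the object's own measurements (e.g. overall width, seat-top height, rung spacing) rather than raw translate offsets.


The wall frame of a small rectangular building: four walls, each 2280 mm tall and 176 mm thick, enclosing a footprint 3380 mm (x) by 2840 mm (y) outside-to-outside, with no floor or roof. The front and back walls (the −y and +y sides) span the full width; the two side walls fit between them.


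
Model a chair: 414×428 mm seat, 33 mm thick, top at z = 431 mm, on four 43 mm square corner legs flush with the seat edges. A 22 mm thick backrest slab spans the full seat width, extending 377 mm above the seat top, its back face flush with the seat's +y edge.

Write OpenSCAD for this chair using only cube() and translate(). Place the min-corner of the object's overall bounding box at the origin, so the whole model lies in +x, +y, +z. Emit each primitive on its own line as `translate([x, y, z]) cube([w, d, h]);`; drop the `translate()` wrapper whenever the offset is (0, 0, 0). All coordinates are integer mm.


translate([0, 0, 398]) cube([414, 428, 33]);
cube([43, 43, 398]);
translate([371, 0, 0]) cube([43, 43, 398]);
translate([0, 385, 0]) cube([43, 43, 398]);
translate([371, 385, 0]) cube([43, 43, 398]);
translate([0, 406, 431]) cube([414, 22, 377]);


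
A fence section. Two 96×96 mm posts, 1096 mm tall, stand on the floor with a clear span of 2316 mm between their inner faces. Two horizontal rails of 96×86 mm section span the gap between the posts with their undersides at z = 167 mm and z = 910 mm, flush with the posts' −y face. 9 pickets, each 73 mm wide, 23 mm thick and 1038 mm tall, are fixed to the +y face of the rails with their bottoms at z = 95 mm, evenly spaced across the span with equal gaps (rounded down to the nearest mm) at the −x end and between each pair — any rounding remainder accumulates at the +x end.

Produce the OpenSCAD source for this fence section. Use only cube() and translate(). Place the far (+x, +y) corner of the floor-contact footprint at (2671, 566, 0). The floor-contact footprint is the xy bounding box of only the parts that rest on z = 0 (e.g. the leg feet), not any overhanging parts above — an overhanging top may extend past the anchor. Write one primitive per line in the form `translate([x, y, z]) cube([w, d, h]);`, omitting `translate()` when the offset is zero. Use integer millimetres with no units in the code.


translate([163, 470, 0]) cube([96, 96, 1096]);
translate([2575, 470, 0]) cube([96, 96, 1096]);
translate([259, 470, 167]) cube([2316, 96, 86]);
translate([259, 470, 910]) cube([2316, 96, 86]);
translate([424, 566, 95]) cube([73, 23, 1038]);
translate([662, 566, 95]) cube([73, 23, 1038]);
translate([900, 566, 95]) cube([73, 23, 1038]);
translate([1138, 566, 95]) cube([73, 23, 1038]);
translate([1376, 566, 95]) cube([73, 23, 1038]);
translate([1614, 566, 95]) cube([73, 23, 1038]);
translate([1852, 566, 95]) cube([73, 23, 1038]);
translate([2090, 566, 95]) cube([73, 23, 1038]);
translate([2328, 566, 95]) cube([73, 23, 1038]);


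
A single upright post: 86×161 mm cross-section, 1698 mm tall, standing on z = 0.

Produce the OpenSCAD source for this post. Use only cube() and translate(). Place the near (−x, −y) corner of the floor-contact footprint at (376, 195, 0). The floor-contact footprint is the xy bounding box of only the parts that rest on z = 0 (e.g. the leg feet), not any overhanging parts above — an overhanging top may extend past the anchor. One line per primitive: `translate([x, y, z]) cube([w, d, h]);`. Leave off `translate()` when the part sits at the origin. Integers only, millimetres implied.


translate([376, 195, 0]) cube([86, 161, 1698]);


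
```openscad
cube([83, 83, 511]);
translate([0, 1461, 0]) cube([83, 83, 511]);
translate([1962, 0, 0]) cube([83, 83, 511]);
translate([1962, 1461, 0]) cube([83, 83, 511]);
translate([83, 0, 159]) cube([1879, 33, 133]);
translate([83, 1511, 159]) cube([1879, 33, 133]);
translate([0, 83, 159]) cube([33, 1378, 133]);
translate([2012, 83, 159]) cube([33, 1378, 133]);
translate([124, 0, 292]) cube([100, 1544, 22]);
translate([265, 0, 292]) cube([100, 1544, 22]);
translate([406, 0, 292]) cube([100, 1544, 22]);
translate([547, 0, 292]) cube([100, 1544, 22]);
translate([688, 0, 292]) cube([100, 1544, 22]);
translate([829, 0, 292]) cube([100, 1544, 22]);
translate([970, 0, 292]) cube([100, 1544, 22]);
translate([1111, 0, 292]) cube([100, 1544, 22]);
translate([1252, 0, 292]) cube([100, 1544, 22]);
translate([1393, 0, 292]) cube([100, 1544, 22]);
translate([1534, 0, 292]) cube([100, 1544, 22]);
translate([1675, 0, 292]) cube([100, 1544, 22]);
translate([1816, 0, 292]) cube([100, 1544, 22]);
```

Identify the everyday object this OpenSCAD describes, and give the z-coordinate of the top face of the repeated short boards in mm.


A bed frame. The slat-top height is 314 mm.

Four posts, four rails, and a row of slats — a bed frame. Slats sit on the rails at z = 159 + 133 = 292; with slat thickness 22, the top is 314 mm.


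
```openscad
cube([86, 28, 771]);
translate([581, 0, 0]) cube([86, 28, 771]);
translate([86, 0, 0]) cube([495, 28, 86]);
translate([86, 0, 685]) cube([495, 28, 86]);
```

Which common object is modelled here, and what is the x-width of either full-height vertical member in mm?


A picture frame. The border width is 86 mm.

Four thin pieces enclosing a rectangular opening — a picture frame. The two full-height stiles are 771 mm tall; the top rail sits at z = 685 and is 86 mm tall, so the border above the opening is 771 − 685 = 86 mm, matching the stile x-width.


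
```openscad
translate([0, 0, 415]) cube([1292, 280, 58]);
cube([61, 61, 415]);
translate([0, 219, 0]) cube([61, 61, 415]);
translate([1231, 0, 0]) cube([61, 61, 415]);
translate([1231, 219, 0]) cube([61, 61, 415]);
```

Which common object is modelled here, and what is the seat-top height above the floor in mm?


A bench. The seat-top height is 473 mm.

A long slab on four corner posts — a bench. The slab sits at z = 415 with thickness 58, so the top is 415 + 58 = 473 mm.


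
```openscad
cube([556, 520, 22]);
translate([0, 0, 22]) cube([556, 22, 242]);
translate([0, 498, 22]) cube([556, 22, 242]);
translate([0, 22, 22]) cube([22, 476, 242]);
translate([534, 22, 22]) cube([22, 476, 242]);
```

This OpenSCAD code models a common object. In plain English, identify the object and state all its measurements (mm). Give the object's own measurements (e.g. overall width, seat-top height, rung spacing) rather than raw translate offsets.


An open-topped rectangular box: outside dimensions 556×520×264 mm, with a uniform wall and base thickness of 22 mm. The base is a full 556×520 slab on the floor; four walls sit on top of the base. The front and back walls (the −y and +y sides) span the full width; the two side walls fit between them.


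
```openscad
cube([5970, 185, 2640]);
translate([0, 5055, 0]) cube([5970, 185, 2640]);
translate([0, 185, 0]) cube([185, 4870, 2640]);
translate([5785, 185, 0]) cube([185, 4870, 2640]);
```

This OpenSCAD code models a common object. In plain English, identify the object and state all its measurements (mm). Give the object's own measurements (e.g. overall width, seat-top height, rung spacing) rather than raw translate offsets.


The wall frame of a small rectangular building: four walls, each 2640 mm tall and 185 mm thick, enclosing a footprint 5970 mm (x) by 5240 mm (y) outside-to-outside, with no floor or roof. The front and back walls (the −y and +y sides) span the full width; the two side walls fit between them.


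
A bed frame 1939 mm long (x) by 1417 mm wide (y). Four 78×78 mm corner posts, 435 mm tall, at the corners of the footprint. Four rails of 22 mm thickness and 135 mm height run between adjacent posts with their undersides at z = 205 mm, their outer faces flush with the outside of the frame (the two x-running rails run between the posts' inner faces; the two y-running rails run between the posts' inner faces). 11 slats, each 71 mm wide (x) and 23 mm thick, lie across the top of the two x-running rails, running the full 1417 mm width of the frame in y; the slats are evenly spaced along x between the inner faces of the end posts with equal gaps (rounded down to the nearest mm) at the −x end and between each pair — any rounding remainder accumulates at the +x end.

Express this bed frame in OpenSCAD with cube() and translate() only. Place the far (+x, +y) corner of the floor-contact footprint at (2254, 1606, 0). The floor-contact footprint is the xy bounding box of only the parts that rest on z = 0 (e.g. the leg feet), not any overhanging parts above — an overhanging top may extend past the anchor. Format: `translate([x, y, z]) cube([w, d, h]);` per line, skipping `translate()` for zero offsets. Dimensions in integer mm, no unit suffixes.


translate([315, 189, 0]) cube([78, 78, 435]);
translate([315, 1528, 0]) cube([78, 78, 435]);
translate([2176, 189, 0]) cube([78, 78, 435]);
translate([2176, 1528, 0]) cube([78, 78, 435]);
translate([393, 189, 205]) cube([1783, 22, 135]);
translate([393, 1584, 205]) cube([1783, 22, 135]);
translate([315, 267, 205]) cube([22, 1261, 135]);
translate([2232, 267, 205]) cube([22, 1261, 135]);
translate([476, 189, 340]) cube([71, 1417, 23]);
translate([630, 189, 340]) cube([71, 1417, 23]);
translate([784, 189, 340]) cube([71, 1417, 23]);
translate([938, 189, 340]) cube([71, 1417, 23]);
translate([1092, 189, 340]) cube([71, 1417, 23]);
translate([1246, 189, 340]) cube([71, 1417, 23]);
translate([1400, 189, 340]) cube([71, 1417, 23]);
translate([1554, 189, 340]) cube([71, 1417, 23]);
translate([1708, 189, 340]) cube([71, 1417, 23]);
translate([1862, 189, 340]) cube([71, 1417, 23]);
translate([2016, 189, 340]) cube([71, 1417, 23]);


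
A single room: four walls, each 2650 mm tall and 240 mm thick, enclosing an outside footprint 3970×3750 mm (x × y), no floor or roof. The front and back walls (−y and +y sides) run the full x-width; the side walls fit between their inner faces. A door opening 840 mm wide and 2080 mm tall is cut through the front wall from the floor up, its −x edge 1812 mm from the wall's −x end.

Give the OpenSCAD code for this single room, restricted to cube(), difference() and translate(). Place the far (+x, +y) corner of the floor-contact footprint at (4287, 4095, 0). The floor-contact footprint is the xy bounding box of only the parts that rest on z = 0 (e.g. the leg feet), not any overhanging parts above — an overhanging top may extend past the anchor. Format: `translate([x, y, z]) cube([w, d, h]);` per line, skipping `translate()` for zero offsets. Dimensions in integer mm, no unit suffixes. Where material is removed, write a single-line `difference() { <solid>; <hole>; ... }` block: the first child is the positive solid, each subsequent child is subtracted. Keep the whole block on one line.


difference() { translate([317, 345, 0]) cube([3970, 240, 2650]); translate([2129, 345, 0]) cube([840, 240, 2080]); }
translate([317, 3855, 0]) cube([3970, 240, 2650]);
translate([317, 585, 0]) cube([240, 3270, 2650]);
translate([4047, 585, 0]) cube([240, 3270, 2650]);
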